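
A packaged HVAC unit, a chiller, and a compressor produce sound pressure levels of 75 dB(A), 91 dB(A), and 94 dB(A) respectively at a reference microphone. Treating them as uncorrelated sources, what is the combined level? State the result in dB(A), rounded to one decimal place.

95.8 dB(A)

Incoherent sources combine by intensity addition: L_total = 10·log₁₀(Σ 10^(L_i/10)).
Σ 10^(L/10) = 10^(75/10) + 10^(91/10) + 10^(94/10) = 3.802e+09.
L_total = 10·log₁₀(3.802e+09) = 95.80 dB(A).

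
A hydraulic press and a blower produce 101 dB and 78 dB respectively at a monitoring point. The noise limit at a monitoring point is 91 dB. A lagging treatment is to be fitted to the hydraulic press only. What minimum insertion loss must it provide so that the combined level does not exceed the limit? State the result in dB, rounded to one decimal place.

The untreated sources together contribute 10^(78/10) = 6.310e+07, i.e. 78.00 dB.
To meet 91 dB overall, the treated hydraulic press may contribute at most 10^(91/10) − 6.310e+07 = 1.196e+09, i.e. 90.78 dB.
So the hydraulic press must be reduced from 101 to 90.78 dB: IL = 10.22 dB.

10.2 dB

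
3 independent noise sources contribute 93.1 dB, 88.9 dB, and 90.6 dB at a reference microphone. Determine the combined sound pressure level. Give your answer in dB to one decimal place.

96.0 dB

Incoherent sources combine by intensity addition: L_total = 10·log₁₀(Σ 10^(L_i/10)).
Σ 10^(L/10) = 10^(93.1/10) + 10^(88.9/10) + 10^(90.6/10) = 3.966e+09.
L_total = 10·log₁₀(3.966e+09) = 95.98 dB.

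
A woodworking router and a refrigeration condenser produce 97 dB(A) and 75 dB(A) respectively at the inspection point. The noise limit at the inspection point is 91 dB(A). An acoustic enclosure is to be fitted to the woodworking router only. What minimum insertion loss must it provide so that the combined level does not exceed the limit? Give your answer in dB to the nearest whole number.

Fixed contribution from the other source: Σ 10^(L/10) = 10^(75/10) = 3.162e+07 (75.00 dB(A)).
The limit corresponds to 10^(91/10) = 1.259e+09; subtracting the fixed part leaves 1.227e+09 for the woodworking router, i.e. 90.89 dB(A).
Required insertion loss = 97 − 90.89 = 6.11 dB.

6 dB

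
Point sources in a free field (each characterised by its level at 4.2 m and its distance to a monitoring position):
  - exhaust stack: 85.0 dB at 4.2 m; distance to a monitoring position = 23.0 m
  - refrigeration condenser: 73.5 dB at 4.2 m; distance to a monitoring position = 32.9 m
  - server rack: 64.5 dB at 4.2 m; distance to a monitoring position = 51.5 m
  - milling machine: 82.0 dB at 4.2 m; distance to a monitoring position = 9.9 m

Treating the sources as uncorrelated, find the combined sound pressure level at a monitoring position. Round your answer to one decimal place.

First find each source's level at the receiver (point-source: −20·log₁₀(r/r_ref)), then combine on an intensity basis.
exhaust stack: 85.0 − 20·log₁₀(23.0/4.2) = 85.0 − 14.77 = 70.23 dB.
refrigeration condenser: 73.5 − 20·log₁₀(32.9/4.2) = 73.5 − 17.88 = 55.62 dB.
server rack: 64.5 − 20·log₁₀(51.5/4.2) = 64.5 − 21.77 = 42.73 dB.
milling machine: 82.0 − 20·log₁₀(9.9/4.2) = 82.0 − 7.45 = 74.55 dB.
Σ 10^(L/10) = 3.945e+07 → L_total = 10·log₁₀(3.945e+07) = 75.96 dB.

76.0 dB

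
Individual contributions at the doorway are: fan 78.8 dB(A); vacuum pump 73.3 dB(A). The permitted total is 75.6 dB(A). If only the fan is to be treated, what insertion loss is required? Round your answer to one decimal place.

The untreated sources together contribute 10^(73.3/10) = 2.138e+07, i.e. 73.30 dB(A).
The limit corresponds to 10^(75.6/10) = 3.631e+07; subtracting the fixed part leaves 1.493e+07 for the fan, i.e. 71.74 dB(A).
Required insertion loss = 78.8 − 71.74 = 7.06 dB.

7.1 dB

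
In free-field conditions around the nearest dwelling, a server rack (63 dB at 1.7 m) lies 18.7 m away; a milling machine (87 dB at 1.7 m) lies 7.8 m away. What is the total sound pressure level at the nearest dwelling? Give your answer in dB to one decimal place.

73.8 dB

First find each source's level at the receiver (point-source: −20·log₁₀(r/r_ref)), then combine on an intensity basis.
server rack: 63 − 20·log₁₀(18.7/1.7) = 63 − 20.83 = 42.17 dB.
milling machine: 87 − 20·log₁₀(7.8/1.7) = 87 − 13.23 = 73.77 dB.
Σ 10^(L/10) = 2.382e+07 → L_total = 10·log₁₀(2.382e+07) = 73.77 dB.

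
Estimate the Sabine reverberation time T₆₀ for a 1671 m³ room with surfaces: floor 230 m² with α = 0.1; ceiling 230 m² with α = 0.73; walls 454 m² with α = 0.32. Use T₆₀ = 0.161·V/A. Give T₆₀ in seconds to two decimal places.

Summing Sᵢαᵢ: 230·0.1 + 230·0.73 + 454·0.32 = 336.18 m².
T₆₀ = 0.161·V/A = 0.161·1671/336.18 = 0.800 s.

0.80 s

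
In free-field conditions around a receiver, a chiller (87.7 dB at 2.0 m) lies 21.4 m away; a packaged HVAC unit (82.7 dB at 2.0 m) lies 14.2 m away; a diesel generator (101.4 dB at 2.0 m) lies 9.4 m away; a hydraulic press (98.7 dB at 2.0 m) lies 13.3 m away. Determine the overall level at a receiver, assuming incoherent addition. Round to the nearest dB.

89 dB

First find each source's level at the receiver (point-source: −20·log₁₀(r/r_ref)), then combine on an intensity basis.
chiller: 87.7 − 20·log₁₀(21.4/2.0) = 87.7 − 20.59 = 67.11 dB.
packaged HVAC unit: 82.7 − 20·log₁₀(14.2/2.0) = 82.7 − 17.03 = 65.67 dB.
diesel generator: 101.4 − 20·log₁₀(9.4/2.0) = 101.4 − 13.44 = 87.96 dB.
hydraulic press: 98.7 − 20·log₁₀(13.3/2.0) = 98.7 − 16.46 = 82.24 dB.
Σ 10^(L/10) = 8.014e+08 → L_total = 10·log₁₀(8.014e+08) = 89.04 dB.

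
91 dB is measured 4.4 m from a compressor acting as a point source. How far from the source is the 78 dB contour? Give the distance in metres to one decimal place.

The 13.0 dB drop corresponds to a distance ratio of 10^(13.0/20) for a point source.
r₂ = 4.4·10^((91−78)/20) = 4.4·10^(13.0/20) = 19.65 m.

19.7 m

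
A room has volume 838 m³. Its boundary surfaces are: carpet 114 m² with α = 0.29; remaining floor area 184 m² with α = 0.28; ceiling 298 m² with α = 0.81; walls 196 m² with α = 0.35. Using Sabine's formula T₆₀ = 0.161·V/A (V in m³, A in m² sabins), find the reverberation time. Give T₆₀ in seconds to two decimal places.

0.34 s

Summing Sᵢαᵢ: 114·0.29 + 184·0.28 + 298·0.81 + 196·0.35 = 394.56 m².
T₆₀ = 0.161 × 838 / 394.56 = 0.342 s.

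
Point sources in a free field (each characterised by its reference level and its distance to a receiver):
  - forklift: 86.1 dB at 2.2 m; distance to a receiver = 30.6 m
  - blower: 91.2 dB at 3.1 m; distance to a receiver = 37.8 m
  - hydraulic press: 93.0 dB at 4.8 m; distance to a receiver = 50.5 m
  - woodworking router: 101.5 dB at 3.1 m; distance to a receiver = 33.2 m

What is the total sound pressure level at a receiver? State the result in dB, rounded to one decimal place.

First find each source's level at the receiver (point-source: −20·log₁₀(r/r_ref)), then combine on an intensity basis.
forklift: 86.1 − 20·log₁₀(30.6/2.2) = 86.1 − 22.87 = 63.23 dB.
blower: 91.2 − 20·log₁₀(37.8/3.1) = 91.2 − 21.72 = 69.48 dB.
hydraulic press: 93.0 − 20·log₁₀(50.5/4.8) = 93.0 − 20.44 = 72.56 dB.
woodworking router: 101.5 − 20·log₁₀(33.2/3.1) = 101.5 − 20.60 = 80.90 dB.
Σ 10^(L/10) = 1.522e+08 → L_total = 10·log₁₀(1.522e+08) = 81.82 dB.

81.8 dB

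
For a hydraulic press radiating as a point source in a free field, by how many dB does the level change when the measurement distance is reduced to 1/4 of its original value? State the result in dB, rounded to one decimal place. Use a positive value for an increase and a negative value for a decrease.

+12.0 dB

With spherical spreading the level changes by −20·log₁₀(r₂/r₁).
ΔL = −20·log₁₀(0.25) = +12.04 dB.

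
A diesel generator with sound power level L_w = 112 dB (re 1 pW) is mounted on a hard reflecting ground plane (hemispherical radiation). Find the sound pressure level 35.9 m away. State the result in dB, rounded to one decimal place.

72.9 dB

The power spreads over a hemisphere of area 2π·r², so L_p = L_w − 10·log₁₀(2π·r²).
2π·r² = 8098 m², 10·log₁₀ of that is 39.084 dB.
L_p = 112 − 39.084 = 72.92 dB.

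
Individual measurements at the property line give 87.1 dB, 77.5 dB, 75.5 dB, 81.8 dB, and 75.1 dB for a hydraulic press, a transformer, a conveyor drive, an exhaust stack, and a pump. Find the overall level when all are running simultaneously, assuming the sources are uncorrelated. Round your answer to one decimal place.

For uncorrelated sources the intensities add, so convert each level to linear form, sum, and take 10·log₁₀ of the total.
Σ 10^(L/10) = 10^(87.1/10) + 10^(77.5/10) + 10^(75.5/10) + 10^(81.8/10) + 10^(75.1/10) = 7.883e+08.
L_total = 10·log₁₀(7.883e+08) = 88.97 dB.

89.0 dB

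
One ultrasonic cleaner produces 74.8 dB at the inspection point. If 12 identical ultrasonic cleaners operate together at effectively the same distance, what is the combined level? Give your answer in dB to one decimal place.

N identical incoherent sources raise the level by 10·log₁₀ N.
L_total = 74.8 + 10·log₁₀(12) = 74.8 + 10.792 = 85.59 dB.

85.6 dB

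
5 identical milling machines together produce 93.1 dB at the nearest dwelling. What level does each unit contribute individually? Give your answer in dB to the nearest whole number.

86 dB

For N identical incoherent sources L_total = L₁ + 10·log₁₀ N, so L₁ = 93.1 − 10·log₁₀(5) = 93.1 − 6.990.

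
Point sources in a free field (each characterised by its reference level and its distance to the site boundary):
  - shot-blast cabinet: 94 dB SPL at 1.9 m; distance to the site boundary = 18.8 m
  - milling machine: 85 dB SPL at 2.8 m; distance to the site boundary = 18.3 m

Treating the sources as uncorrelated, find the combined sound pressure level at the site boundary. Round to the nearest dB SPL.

75 dB SPL

Apply inverse-square spreading to bring every level to the receiver, then sum 10^(L/10).
shot-blast cabinet: 94 − 20·log₁₀(18.8/1.9) = 94 − 19.91 = 74.09 dB SPL.
milling machine: 85 − 20·log₁₀(18.3/2.8) = 85 − 16.31 = 68.69 dB SPL.
Σ 10^(L/10) = 3.306e+07 → L_total = 10·log₁₀(3.306e+07) = 75.19 dB SPL.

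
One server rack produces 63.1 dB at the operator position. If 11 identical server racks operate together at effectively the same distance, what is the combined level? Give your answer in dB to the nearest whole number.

With 11 equal, uncorrelated contributions the intensity is 11× that of one unit, giving a rise of 10·log₁₀ 11.
L_total = 63.1 + 10·log₁₀(11) = 63.1 + 10.414 = 73.51 dB.

74 dB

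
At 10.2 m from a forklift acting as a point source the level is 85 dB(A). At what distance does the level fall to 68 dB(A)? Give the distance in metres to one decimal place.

The 17.0 dB drop corresponds to a distance ratio of 10^(17.0/20) for a point source.
r₂ = 10.2·10^((85−68)/20) = 10.2·10^(17.0/20) = 72.21 m.

72.2 m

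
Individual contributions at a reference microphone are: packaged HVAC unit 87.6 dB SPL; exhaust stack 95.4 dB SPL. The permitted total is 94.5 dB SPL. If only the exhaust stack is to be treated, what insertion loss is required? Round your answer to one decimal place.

Fixed contribution from the other source: Σ 10^(L/10) = 10^(87.6/10) = 5.754e+08 (87.60 dB SPL).
To meet 94.5 dB SPL overall, the treated exhaust stack may contribute at most 10^(94.5/10) − 5.754e+08 = 2.243e+09, i.e. 93.51 dB SPL.
So the exhaust stack must be reduced from 95.4 to 93.51 dB SPL: IL = 1.89 dB.

1.9 dB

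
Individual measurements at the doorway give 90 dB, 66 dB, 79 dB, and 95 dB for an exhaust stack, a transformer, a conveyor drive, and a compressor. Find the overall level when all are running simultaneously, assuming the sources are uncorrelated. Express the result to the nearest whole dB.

Incoherent sources combine by intensity addition: L_total = 10·log₁₀(Σ 10^(L_i/10)).
Σ 10^(L/10) = 10^(90/10) + 10^(66/10) + 10^(79/10) + 10^(95/10) = 4.246e+09.
L_total = 10·log₁₀(4.246e+09) = 96.28 dB.

96 dB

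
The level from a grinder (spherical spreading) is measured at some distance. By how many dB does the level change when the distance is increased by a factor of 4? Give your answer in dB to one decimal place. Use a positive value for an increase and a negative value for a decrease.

Point-source spreading: ΔL = −20·log₁₀(r₂/r₁).
ΔL = −20·log₁₀(4) = -12.04 dB.

-12.0 dB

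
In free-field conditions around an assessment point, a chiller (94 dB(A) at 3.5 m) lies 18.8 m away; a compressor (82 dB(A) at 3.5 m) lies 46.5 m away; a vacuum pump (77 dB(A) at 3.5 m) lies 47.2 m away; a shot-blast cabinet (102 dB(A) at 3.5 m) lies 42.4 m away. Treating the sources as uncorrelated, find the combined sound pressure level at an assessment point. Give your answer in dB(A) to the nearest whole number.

Apply inverse-square spreading to bring every level to the receiver, then sum 10^(L/10).
chiller: 94 − 20·log₁₀(18.8/3.5) = 94 − 14.60 = 79.40 dB(A).
compressor: 82 − 20·log₁₀(46.5/3.5) = 82 − 22.47 = 59.53 dB(A).
vacuum pump: 77 − 20·log₁₀(47.2/3.5) = 77 − 22.60 = 54.40 dB(A).
shot-blast cabinet: 102 − 20·log₁₀(42.4/3.5) = 102 − 21.67 = 80.33 dB(A).
Σ 10^(L/10) = 1.962e+08 → L_total = 10·log₁₀(1.962e+08) = 82.93 dB(A).

83 dB(A)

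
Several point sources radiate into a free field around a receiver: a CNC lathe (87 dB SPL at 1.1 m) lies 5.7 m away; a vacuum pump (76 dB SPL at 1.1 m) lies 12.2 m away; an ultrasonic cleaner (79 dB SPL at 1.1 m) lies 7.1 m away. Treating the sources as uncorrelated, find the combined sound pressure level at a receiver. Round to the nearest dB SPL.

Apply inverse-square spreading to bring every level to the receiver, then sum 10^(L/10).
CNC lathe: 87 − 20·log₁₀(5.7/1.1) = 87 − 14.29 = 72.71 dB SPL.
vacuum pump: 76 − 20·log₁₀(12.2/1.1) = 76 − 20.90 = 55.10 dB SPL.
ultrasonic cleaner: 79 − 20·log₁₀(7.1/1.1) = 79 − 16.20 = 62.80 dB SPL.
Σ 10^(L/10) = 2.090e+07 → L_total = 10·log₁₀(2.090e+07) = 73.20 dB SPL.

73 dB SPL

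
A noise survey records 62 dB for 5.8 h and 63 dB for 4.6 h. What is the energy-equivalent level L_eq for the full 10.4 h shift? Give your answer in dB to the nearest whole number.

L_eq = 10·log₁₀[(1/T)·Σ tᵢ·10^(Lᵢ/10)] with T = 10.4 h.
Σ tᵢ·10^(Lᵢ/10) = 5.8·10^(62/10) + 4.6·10^(63/10) = 1.837e+07.
L_eq = 10·log₁₀(1.837e+07/10.4) = 62.47 dB.

62 dB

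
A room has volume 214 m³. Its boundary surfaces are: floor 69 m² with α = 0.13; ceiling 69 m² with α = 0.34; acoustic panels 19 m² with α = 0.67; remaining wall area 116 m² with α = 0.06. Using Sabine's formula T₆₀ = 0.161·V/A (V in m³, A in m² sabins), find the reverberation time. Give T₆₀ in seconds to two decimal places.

Total absorption A = 69·0.13 + 69·0.34 + 19·0.67 + 116·0.06 = 52.12 m² sabins.
T₆₀ = 0.161·V/A = 0.161·214/52.12 = 0.661 s.

0.66 s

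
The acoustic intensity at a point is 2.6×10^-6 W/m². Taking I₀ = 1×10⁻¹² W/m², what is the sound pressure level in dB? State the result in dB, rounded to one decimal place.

64.1 dB

I/I₀ = 2.6×10^-6/10⁻¹² = 2.6×10^6, and L = 10·log₁₀(I/I₀).
L = 10·(0.4150 + 6) = 64.15 dB.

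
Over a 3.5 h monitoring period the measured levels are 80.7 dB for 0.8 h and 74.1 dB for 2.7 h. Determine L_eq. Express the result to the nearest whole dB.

77 dB

The energy average is taken in the linear domain: L_eq = 10·log₁₀[(Σ tᵢ·10^(Lᵢ/10))/T], T = 3.5 h.
Σ tᵢ·10^(Lᵢ/10) = 0.8·10^(80.7/10) + 2.7·10^(74.1/10) = 1.634e+08.
L_eq = 10·log₁₀(1.634e+08/3.5) = 76.69 dB.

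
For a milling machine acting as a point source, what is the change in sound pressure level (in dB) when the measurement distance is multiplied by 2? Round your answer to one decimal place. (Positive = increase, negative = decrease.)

Point-source spreading: ΔL = −20·log₁₀(r₂/r₁).
ΔL = −20·log₁₀(2) = -6.02 dB.

-6.0 dB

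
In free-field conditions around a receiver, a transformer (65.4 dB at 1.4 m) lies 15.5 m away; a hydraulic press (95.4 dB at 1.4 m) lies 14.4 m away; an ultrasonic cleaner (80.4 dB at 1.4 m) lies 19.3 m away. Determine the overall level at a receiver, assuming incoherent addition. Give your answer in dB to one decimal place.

75.2 dB

Apply inverse-square spreading to bring every level to the receiver, then sum 10^(L/10).
transformer: 65.4 − 20·log₁₀(15.5/1.4) = 65.4 − 20.88 = 44.52 dB.
hydraulic press: 95.4 − 20·log₁₀(14.4/1.4) = 95.4 − 20.24 = 75.16 dB.
ultrasonic cleaner: 80.4 − 20·log₁₀(19.3/1.4) = 80.4 − 22.79 = 57.61 dB.
Σ 10^(L/10) = 3.338e+07 → L_total = 10·log₁₀(3.338e+07) = 75.23 dB.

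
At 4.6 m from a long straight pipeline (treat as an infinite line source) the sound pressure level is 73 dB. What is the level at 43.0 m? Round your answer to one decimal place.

For a line source, L₂ = L₁ − 10·log₁₀(r₂/r₁).
L₂ = 73 − 10·log₁₀(43.0/4.6) = 73 − 9.707 = 63.29 dB.

63.3 dB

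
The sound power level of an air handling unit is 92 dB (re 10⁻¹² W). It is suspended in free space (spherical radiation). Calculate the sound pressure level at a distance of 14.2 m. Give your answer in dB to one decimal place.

L_p = L_w − 10·log₁₀(4π·r²) with r = 14.2 m.
4π·r² = 2534 m², 10·log₁₀ of that is 34.038 dB.
L_p = 92 − 34.038 = 57.96 dB.

58.0 dB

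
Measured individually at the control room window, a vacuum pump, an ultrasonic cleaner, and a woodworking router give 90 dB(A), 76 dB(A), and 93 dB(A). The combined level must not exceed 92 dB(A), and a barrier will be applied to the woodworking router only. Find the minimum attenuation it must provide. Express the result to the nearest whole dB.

Fixed contribution from the other sources: Σ 10^(L/10) = 10^(90/10) + 10^(76/10) = 1.040e+09 (90.17 dB(A)).
The limit corresponds to 10^(92/10) = 1.585e+09; subtracting the fixed part leaves 5.451e+08 for the woodworking router, i.e. 87.36 dB(A).
Required insertion loss = 93 − 87.36 = 5.64 dB.

6 dB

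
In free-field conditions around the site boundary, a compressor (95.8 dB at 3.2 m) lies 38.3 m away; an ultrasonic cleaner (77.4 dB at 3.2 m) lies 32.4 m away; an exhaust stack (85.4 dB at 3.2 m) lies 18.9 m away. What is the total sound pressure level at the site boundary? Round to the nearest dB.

First find each source's level at the receiver (point-source: −20·log₁₀(r/r_ref)), then combine on an intensity basis.
compressor: 95.8 − 20·log₁₀(38.3/3.2) = 95.8 − 21.56 = 74.24 dB.
ultrasonic cleaner: 77.4 − 20·log₁₀(32.4/3.2) = 77.4 − 20.11 = 57.29 dB.
exhaust stack: 85.4 − 20·log₁₀(18.9/3.2) = 85.4 − 15.43 = 69.97 dB.
Σ 10^(L/10) = 3.702e+07 → L_total = 10·log₁₀(3.702e+07) = 75.68 dB.

76 dB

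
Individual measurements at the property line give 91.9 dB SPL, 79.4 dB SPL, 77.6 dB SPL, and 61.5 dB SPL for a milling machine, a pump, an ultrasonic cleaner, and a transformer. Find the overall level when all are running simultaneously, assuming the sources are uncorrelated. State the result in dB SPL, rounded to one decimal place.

For uncorrelated sources the intensities add, so convert each level to linear form, sum, and take 10·log₁₀ of the total.
Σ 10^(L/10) = 10^(91.9/10) + 10^(79.4/10) + 10^(77.6/10) + 10^(61.5/10) = 1.695e+09.
L_total = 10·log₁₀(1.695e+09) = 92.29 dB SPL.

92.3 dB SPL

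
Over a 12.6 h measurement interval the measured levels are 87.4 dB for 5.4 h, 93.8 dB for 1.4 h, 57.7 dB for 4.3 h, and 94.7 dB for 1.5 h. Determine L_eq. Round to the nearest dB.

The energy average is taken in the linear domain: L_eq = 10·log₁₀[(Σ tᵢ·10^(Lᵢ/10))/T], T = 12.6 h.
Σ tᵢ·10^(Lᵢ/10) = 5.4·10^(87.4/10) + 1.4·10^(93.8/10) + 4.3·10^(57.7/10) + 1.5·10^(94.7/10) = 1.076e+10.
L_eq = 10·log₁₀(1.076e+10/12.6) = 89.31 dB.

89 dB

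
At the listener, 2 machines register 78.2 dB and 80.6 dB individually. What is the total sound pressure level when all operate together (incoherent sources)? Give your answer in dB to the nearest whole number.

83 dB

Incoherent sources combine by intensity addition: L_total = 10·log₁₀(Σ 10^(L_i/10)).
Σ 10^(L/10) = 10^(78.2/10) + 10^(80.6/10) = 1.809e+08.
L_total = 10·log₁₀(1.809e+08) = 82.57 dB.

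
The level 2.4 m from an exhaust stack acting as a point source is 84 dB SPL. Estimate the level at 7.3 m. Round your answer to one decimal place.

Point-source attenuation: ΔL = 20·log₁₀(r₂/r₁) = 20·log₁₀(7.3/2.4) = 9.662 dB.
L₂ = 84 − 20·log₁₀(7.3/2.4) = 84 − 9.662 = 74.34 dB SPL.

74.3 dB SPL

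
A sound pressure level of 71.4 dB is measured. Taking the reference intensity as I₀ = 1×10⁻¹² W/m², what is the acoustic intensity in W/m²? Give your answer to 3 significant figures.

L = 10·log₁₀(I/I₀) ⇒ I = I₀·10^(L/10) = 10⁻¹² × 10^7.14.

1.38e-05 W/m²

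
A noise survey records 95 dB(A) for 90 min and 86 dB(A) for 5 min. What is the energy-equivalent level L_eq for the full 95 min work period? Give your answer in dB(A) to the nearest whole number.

L_eq = 10·log₁₀[(1/T)·Σ tᵢ·10^(Lᵢ/10)] with T = 95 min.
Σ tᵢ·10^(Lᵢ/10) = 90·10^(95/10) + 5·10^(86/10) = 2.866e+11.
L_eq = 10·log₁₀(2.866e+11/95) = 94.80 dB(A).

95 dB(A)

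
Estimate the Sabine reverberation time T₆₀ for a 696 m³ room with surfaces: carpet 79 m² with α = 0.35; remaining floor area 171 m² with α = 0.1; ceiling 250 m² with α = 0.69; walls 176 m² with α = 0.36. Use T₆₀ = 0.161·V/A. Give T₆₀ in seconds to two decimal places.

0.40 s

Total absorption A = 79·0.35 + 171·0.1 + 250·0.69 + 176·0.36 = 280.61 m² sabins.
T₆₀ = 0.161 × 696 / 280.61 = 0.399 s.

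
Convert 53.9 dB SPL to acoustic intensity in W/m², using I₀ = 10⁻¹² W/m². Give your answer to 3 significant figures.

I/I₀ = 10^(53.9/10) = 2.455e+05, so I = 2.455e+05 × 10⁻¹² W/m².

2.45e-07 W/m²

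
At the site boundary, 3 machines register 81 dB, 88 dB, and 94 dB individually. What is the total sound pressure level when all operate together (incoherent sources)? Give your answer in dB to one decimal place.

95.1 dB

For uncorrelated sources the intensities add, so convert each level to linear form, sum, and take 10·log₁₀ of the total.
Σ 10^(L/10) = 10^(81/10) + 10^(88/10) + 10^(94/10) = 3.269e+09.
L_total = 10·log₁₀(3.269e+09) = 95.14 dB.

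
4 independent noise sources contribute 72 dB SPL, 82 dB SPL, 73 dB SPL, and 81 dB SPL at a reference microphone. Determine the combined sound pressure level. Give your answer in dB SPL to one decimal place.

Incoherent sources combine by intensity addition: L_total = 10·log₁₀(Σ 10^(L_i/10)).
Σ 10^(L/10) = 10^(72/10) + 10^(82/10) + 10^(73/10) + 10^(81/10) = 3.202e+08.
L_total = 10·log₁₀(3.202e+08) = 85.05 dB SPL.

85.1 dB SPL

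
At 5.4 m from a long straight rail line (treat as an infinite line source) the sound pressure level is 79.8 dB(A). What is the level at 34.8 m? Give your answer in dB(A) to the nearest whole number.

72 dB(A)

Line-source attenuation: ΔL = 10·log₁₀(r₂/r₁) = 10·log₁₀(34.8/5.4) = 8.092 dB.
L₂ = 79.8 − 10·log₁₀(34.8/5.4) = 79.8 − 8.092 = 71.71 dB(A).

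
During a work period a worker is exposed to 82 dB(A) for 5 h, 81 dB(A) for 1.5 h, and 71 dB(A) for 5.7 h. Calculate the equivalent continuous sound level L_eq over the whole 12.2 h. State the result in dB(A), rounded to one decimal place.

L_eq = 10·log₁₀[(1/T)·Σ tᵢ·10^(Lᵢ/10)] with T = 12.2 h.
Σ tᵢ·10^(Lᵢ/10) = 5·10^(82/10) + 1.5·10^(81/10) + 5.7·10^(71/10) = 1.053e+09.
L_eq = 10·log₁₀(1.053e+09/12.2) = 79.36 dB(A).

79.4 dB(A)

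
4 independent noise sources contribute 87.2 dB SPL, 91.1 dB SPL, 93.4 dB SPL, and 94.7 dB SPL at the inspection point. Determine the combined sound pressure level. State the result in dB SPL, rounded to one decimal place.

Incoherent sources combine by intensity addition: L_total = 10·log₁₀(Σ 10^(L_i/10)).
Σ 10^(L/10) = 10^(87.2/10) + 10^(91.1/10) + 10^(93.4/10) + 10^(94.7/10) = 6.952e+09.
L_total = 10·log₁₀(6.952e+09) = 98.42 dB SPL.

98.4 dB SPL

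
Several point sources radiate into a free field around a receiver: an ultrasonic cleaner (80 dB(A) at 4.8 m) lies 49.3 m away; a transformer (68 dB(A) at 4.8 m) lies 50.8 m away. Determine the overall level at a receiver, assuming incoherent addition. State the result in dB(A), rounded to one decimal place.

Apply inverse-square spreading to bring every level to the receiver, then sum 10^(L/10).
ultrasonic cleaner: 80 − 20·log₁₀(49.3/4.8) = 80 − 20.23 = 59.77 dB(A).
transformer: 68 − 20·log₁₀(50.8/4.8) = 68 − 20.49 = 47.51 dB(A).
Σ 10^(L/10) = 1.004e+06 → L_total = 10·log₁₀(1.004e+06) = 60.02 dB(A).

60.0 dB(A)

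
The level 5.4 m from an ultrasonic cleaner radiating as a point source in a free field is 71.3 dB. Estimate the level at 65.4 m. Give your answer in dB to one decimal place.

49.6 dB

Point-source attenuation: ΔL = 20·log₁₀(r₂/r₁) = 20·log₁₀(65.4/5.4) = 21.664 dB.
L₂ = 71.3 − 20·log₁₀(65.4/5.4) = 71.3 − 21.664 = 49.64 dB.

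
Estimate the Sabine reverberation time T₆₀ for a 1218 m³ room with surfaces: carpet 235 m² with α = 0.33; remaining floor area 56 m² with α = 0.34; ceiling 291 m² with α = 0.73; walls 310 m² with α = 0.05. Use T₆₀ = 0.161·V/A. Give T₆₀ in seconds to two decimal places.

0.60 s

Total absorption A = 235·0.33 + 56·0.34 + 291·0.73 + 310·0.05 = 324.52 m² sabins.
T₆₀ = 0.161 × 1218 / 324.52 = 0.604 s.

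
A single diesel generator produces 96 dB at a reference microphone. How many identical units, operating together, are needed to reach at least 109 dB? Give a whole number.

20

The shortfall is 109 − 96 = 13.0 dB, and N units add 10·log₁₀ N, so need 10·log₁₀ N ≥ 13.0.
N ≥ 10^(13.0/10) = 19.953, so N = 20.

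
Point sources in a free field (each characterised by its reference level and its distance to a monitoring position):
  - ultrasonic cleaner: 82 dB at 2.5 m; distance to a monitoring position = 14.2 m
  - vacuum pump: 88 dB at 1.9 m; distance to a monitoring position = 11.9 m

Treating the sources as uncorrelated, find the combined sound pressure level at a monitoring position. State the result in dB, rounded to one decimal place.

73.2 dB

First find each source's level at the receiver (point-source: −20·log₁₀(r/r_ref)), then combine on an intensity basis.
ultrasonic cleaner: 82 − 20·log₁₀(14.2/2.5) = 82 − 15.09 = 66.91 dB.
vacuum pump: 88 − 20·log₁₀(11.9/1.9) = 88 − 15.94 = 72.06 dB.
Σ 10^(L/10) = 2.100e+07 → L_total = 10·log₁₀(2.100e+07) = 73.22 dB.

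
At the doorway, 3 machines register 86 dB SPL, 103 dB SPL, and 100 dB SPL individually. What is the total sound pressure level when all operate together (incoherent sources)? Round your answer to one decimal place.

Incoherent sources combine by intensity addition: L_total = 10·log₁₀(Σ 10^(L_i/10)).
Σ 10^(L/10) = 10^(86/10) + 10^(103/10) + 10^(100/10) = 3.035e+10.
L_total = 10·log₁₀(3.035e+10) = 104.82 dB SPL.

104.8 dB SPL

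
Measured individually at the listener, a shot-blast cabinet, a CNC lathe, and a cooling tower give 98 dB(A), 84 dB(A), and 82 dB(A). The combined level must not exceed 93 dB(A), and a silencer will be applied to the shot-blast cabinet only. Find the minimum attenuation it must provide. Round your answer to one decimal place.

Everything except the shot-blast cabinet sums to 10^(84/10) + 10^(82/10) = 4.097e+08 in linear terms, 86.12 dB(A).
The limit corresponds to 10^(93/10) = 1.995e+09; subtracting the fixed part leaves 1.586e+09 for the shot-blast cabinet, i.e. 92.00 dB(A).
Required insertion loss = 98 − 92.00 = 6.00 dB.

6.0 dB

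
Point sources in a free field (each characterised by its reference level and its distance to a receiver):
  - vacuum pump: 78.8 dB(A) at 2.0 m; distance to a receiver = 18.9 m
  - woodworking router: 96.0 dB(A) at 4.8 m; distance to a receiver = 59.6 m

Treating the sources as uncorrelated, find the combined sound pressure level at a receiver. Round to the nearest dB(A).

74 dB(A)

Apply inverse-square spreading to bring every level to the receiver, then sum 10^(L/10).
vacuum pump: 78.8 − 20·log₁₀(18.9/2.0) = 78.8 − 19.51 = 59.29 dB(A).
woodworking router: 96.0 − 20·log₁₀(59.6/4.8) = 96.0 − 21.88 = 74.12 dB(A).
Σ 10^(L/10) = 2.667e+07 → L_total = 10·log₁₀(2.667e+07) = 74.26 dB(A).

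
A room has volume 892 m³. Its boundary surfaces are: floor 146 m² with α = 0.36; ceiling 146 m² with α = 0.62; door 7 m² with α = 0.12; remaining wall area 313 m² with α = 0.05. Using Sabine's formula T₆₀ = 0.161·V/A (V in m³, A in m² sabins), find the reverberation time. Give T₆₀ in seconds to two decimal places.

0.90 s

Summing Sᵢαᵢ: 146·0.36 + 146·0.62 + 7·0.12 + 313·0.05 = 159.57 m².
T₆₀ = 0.161 × 892 / 159.57 = 0.900 s.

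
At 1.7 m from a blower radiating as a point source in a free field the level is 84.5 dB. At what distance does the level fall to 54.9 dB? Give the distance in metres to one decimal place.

For a point source L₁ − L₂ = 20·log₁₀(r₂/r₁), so r₂ = r₁·10^((L₁−L₂)/20).
r₂ = 1.7·10^((84.5−54.9)/20) = 1.7·10^(29.6/20) = 51.34 m.

51.3 m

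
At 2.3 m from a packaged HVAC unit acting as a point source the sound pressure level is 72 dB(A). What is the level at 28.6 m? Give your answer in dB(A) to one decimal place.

Point-source attenuation: ΔL = 20·log₁₀(r₂/r₁) = 20·log₁₀(28.6/2.3) = 21.893 dB.
L₂ = 72 − 20·log₁₀(28.6/2.3) = 72 − 21.893 = 50.11 dB(A).

50.1 dB(A)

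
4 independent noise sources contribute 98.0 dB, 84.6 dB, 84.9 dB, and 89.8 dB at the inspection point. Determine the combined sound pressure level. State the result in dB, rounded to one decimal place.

99.0 dB

For uncorrelated sources the intensities add, so convert each level to linear form, sum, and take 10·log₁₀ of the total.
Σ 10^(L/10) = 10^(98.0/10) + 10^(84.6/10) + 10^(84.9/10) + 10^(89.8/10) = 7.862e+09.
L_total = 10·log₁₀(7.862e+09) = 98.96 dB.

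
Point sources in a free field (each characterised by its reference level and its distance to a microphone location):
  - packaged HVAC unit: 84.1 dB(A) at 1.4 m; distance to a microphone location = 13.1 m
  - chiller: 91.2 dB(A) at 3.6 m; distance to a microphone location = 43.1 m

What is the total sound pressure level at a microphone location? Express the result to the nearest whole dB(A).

Apply inverse-square spreading to bring every level to the receiver, then sum 10^(L/10).
packaged HVAC unit: 84.1 − 20·log₁₀(13.1/1.4) = 84.1 − 19.42 = 64.68 dB(A).
chiller: 91.2 − 20·log₁₀(43.1/3.6) = 91.2 − 21.56 = 69.64 dB(A).
Σ 10^(L/10) = 1.213e+07 → L_total = 10·log₁₀(1.213e+07) = 70.84 dB(A).

71 dB(A)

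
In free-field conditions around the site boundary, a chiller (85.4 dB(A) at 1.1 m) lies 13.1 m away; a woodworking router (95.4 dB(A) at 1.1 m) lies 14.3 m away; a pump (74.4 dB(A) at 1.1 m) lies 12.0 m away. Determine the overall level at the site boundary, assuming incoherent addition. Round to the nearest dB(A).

Propagate each source to the receiver with L = L_ref − 20·log₁₀(r/r_ref), then add intensities.
chiller: 85.4 − 20·log₁₀(13.1/1.1) = 85.4 − 21.52 = 63.88 dB(A).
woodworking router: 95.4 − 20·log₁₀(14.3/1.1) = 95.4 − 22.28 = 73.12 dB(A).
pump: 74.4 − 20·log₁₀(12.0/1.1) = 74.4 − 20.76 = 53.64 dB(A).
Σ 10^(L/10) = 2.319e+07 → L_total = 10·log₁₀(2.319e+07) = 73.65 dB(A).

74 dB(A)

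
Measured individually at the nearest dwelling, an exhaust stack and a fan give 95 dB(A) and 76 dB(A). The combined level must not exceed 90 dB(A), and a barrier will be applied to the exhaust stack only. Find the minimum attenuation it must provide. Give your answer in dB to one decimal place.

5.2 dB

Fixed contribution from the other source: Σ 10^(L/10) = 10^(76/10) = 3.981e+07 (76.00 dB(A)).
To meet 90 dB(A) overall, the treated exhaust stack may contribute at most 10^(90/10) − 3.981e+07 = 9.602e+08, i.e. 89.82 dB(A).
So the exhaust stack must be reduced from 95 to 89.82 dB(A): IL = 5.18 dB.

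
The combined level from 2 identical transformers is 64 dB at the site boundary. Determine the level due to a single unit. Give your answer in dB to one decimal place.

Dividing the total intensity by 2 lowers the level by 10·log₁₀ 2 = 3.010 dB: L₁ = 64 − 3.010.

61.0 dB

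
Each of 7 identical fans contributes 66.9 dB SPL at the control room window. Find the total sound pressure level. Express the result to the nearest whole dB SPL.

75 dB SPL

L_total = L₁ + 10·log₁₀ N for N identical incoherent sources.
L_total = 66.9 + 10·log₁₀(7) = 66.9 + 8.451 = 75.35 dB SPL.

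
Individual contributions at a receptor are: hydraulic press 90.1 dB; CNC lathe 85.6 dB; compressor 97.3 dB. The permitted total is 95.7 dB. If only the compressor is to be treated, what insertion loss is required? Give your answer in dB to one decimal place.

3.6 dB

Fixed contribution from the other sources: Σ 10^(L/10) = 10^(90.1/10) + 10^(85.6/10) = 1.386e+09 (91.42 dB).
To meet 95.7 dB overall, the treated compressor may contribute at most 10^(95.7/10) − 1.386e+09 = 2.329e+09, i.e. 93.67 dB.
Required insertion loss = 97.3 − 93.67 = 3.63 dB.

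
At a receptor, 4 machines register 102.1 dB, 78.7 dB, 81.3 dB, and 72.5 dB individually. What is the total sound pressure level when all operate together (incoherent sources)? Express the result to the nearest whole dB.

102 dB

For uncorrelated sources the intensities add, so convert each level to linear form, sum, and take 10·log₁₀ of the total.
Σ 10^(L/10) = 10^(102.1/10) + 10^(78.7/10) + 10^(81.3/10) + 10^(72.5/10) = 1.644e+10.
L_total = 10·log₁₀(1.644e+10) = 102.16 dB.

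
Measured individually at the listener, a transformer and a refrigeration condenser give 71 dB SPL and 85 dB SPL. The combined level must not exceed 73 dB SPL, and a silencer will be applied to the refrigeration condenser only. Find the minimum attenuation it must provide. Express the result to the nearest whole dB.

16 dB

Fixed contribution from the other source: Σ 10^(L/10) = 10^(71/10) = 1.259e+07 (71.00 dB SPL).
To meet 73 dB SPL overall, the treated refrigeration condenser may contribute at most 10^(73/10) − 1.259e+07 = 7.363e+06, i.e. 68.67 dB SPL.
Required insertion loss = 85 − 68.67 = 16.33 dB.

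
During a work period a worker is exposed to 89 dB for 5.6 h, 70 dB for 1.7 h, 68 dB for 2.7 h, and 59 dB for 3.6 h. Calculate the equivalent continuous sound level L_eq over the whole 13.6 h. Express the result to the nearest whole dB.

85 dB

The energy average is taken in the linear domain: L_eq = 10·log₁₀[(Σ tᵢ·10^(Lᵢ/10))/T], T = 13.6 h.
Σ tᵢ·10^(Lᵢ/10) = 5.6·10^(89/10) + 1.7·10^(70/10) + 2.7·10^(68/10) + 3.6·10^(59/10) = 4.485e+09.
L_eq = 10·log₁₀(4.485e+09/13.6) = 85.18 dB.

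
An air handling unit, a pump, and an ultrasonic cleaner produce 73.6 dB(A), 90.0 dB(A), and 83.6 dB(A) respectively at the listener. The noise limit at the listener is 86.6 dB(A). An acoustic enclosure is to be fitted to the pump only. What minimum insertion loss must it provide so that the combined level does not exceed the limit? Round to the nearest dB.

7 dB

The untreated sources together contribute 10^(73.6/10) + 10^(83.6/10) = 2.520e+08, i.e. 84.01 dB(A).
The limit corresponds to 10^(86.6/10) = 4.571e+08; subtracting the fixed part leaves 2.051e+08 for the pump, i.e. 83.12 dB(A).
So the pump must be reduced from 90.0 to 83.12 dB(A): IL = 6.88 dB.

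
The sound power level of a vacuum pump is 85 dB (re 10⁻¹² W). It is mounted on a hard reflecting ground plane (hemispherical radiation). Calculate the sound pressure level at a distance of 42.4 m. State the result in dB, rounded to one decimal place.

44.5 dB

L_p = L_w − 10·log₁₀(2π·r²) with r = 42.4 m.
2π·r² = 1.13e+04 m², 10·log₁₀ of that is 40.529 dB.
L_p = 85 − 40.529 = 44.47 dB.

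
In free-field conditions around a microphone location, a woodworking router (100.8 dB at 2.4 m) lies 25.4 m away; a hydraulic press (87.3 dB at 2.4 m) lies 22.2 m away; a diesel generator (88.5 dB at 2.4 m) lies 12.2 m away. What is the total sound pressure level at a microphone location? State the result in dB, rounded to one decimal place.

81.5 dB

Propagate each source to the receiver with L = L_ref − 20·log₁₀(r/r_ref), then add intensities.
woodworking router: 100.8 − 20·log₁₀(25.4/2.4) = 100.8 − 20.49 = 80.31 dB.
hydraulic press: 87.3 − 20·log₁₀(22.2/2.4) = 87.3 − 19.32 = 67.98 dB.
diesel generator: 88.5 − 20·log₁₀(12.2/2.4) = 88.5 − 14.12 = 74.38 dB.
Σ 10^(L/10) = 1.410e+08 → L_total = 10·log₁₀(1.410e+08) = 81.49 dB.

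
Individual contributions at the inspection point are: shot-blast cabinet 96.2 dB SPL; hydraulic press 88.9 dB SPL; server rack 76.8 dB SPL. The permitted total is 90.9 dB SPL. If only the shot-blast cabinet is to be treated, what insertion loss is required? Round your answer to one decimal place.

10.1 dB

Fixed contribution from the other sources: Σ 10^(L/10) = 10^(88.9/10) + 10^(76.8/10) = 8.241e+08 (89.16 dB SPL).
To meet 90.9 dB SPL overall, the treated shot-blast cabinet may contribute at most 10^(90.9/10) − 8.241e+08 = 4.062e+08, i.e. 86.09 dB SPL.
Required insertion loss = 96.2 − 86.09 = 10.11 dB.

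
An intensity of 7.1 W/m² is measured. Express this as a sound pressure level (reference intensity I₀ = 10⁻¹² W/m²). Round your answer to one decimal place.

L = 10·log₁₀(I/I₀) = 10·log₁₀(7.1/10⁻¹²) = 10·log₁₀(7.1×10^12).
L = 10·(0.8513 + 12) = 128.51 dB.

128.5 dB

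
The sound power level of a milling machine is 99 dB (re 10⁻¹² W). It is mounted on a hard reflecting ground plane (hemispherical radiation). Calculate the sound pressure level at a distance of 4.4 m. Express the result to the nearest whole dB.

The power spreads over a hemisphere of area 2π·r², so L_p = L_w − 10·log₁₀(2π·r²).
2π·r² = 121.6 m², 10·log₁₀ of that is 20.851 dB.
L_p = 99 − 20.851 = 78.15 dB.

78 dB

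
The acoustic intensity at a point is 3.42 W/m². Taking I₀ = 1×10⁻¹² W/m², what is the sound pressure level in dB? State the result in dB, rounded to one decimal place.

125.3 dB

Dividing by I₀ shifts the exponent by 12: I/I₀ = 3.42×10^12.
L = 10·(0.5340 + 12) = 125.34 dB.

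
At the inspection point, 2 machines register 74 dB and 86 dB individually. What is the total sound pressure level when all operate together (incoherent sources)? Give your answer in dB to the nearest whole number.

For uncorrelated sources the intensities add, so convert each level to linear form, sum, and take 10·log₁₀ of the total.
Σ 10^(L/10) = 10^(74/10) + 10^(86/10) = 4.232e+08.
L_total = 10·log₁₀(4.232e+08) = 86.27 dB.

86 dB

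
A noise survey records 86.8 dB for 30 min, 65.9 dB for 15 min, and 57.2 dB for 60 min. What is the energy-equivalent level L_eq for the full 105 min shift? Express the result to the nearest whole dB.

81 dB

L_eq = 10·log₁₀[(1/T)·Σ tᵢ·10^(Lᵢ/10)] with T = 105 min.
Σ tᵢ·10^(Lᵢ/10) = 30·10^(86.8/10) + 15·10^(65.9/10) + 60·10^(57.2/10) = 1.445e+10.
L_eq = 10·log₁₀(1.445e+10/105) = 81.39 dB.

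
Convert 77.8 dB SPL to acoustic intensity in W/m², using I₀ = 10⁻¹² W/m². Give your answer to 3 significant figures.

6.03e-05 W/m²

I = I₀·10^(L/10) = 10⁻¹² × 10^(77.8/10) = 10^(-4.220).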